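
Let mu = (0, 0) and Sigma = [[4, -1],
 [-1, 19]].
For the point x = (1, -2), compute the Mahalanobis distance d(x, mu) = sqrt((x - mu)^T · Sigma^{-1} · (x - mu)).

Step 1 — centre the observation: (x - mu) = (1, -2).

Step 2 — invert Sigma. det(Sigma) = 4·19 - (-1)² = 75.
  Sigma^{-1} = (1/det) · [[d, -b], [-b, a]] = [[0.2533, 0.0133],
 [0.0133, 0.0533]].

Step 3 — form the quadratic (x - mu)^T · Sigma^{-1} · (x - mu):
  Sigma^{-1} · (x - mu) = (0.2267, -0.0933).
  (x - mu)^T · [Sigma^{-1} · (x - mu)] = (1)·(0.2267) + (-2)·(-0.0933) = 0.4133.

Step 4 — take square root: d = √(0.4133) ≈ 0.6429.

d(x, mu) = √(0.4133) ≈ 0.6429


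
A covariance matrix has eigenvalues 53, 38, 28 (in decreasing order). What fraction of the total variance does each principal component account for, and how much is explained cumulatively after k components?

Step 1 — total variance = trace(Sigma) = Σ λ_i = 53 + 38 + 28 = 119.

Step 2 — fraction explained by component i = λ_i / Σ λ:
  PC1: 53/119 = 0.4454
  PC2: 38/119 = 0.3193
  PC3: 28/119 = 0.2353

Step 3 — cumulative fraction after k components = (λ_1 + ... + λ_k) / Σ λ:
  k = 1: 53/119 = 0.4454
  k = 2: (53 + 38)/119 = 91/119 = 0.7647
  k = 3: (53 + 38 + 28)/119 = 119/119 = 1

Summary (fraction, with percent):

explained: PC1 0.4454 (44.54%), PC2 0.3193 (31.93%), PC3 0.2353 (23.53%);  cumulative: 0.4454, 0.7647, 1


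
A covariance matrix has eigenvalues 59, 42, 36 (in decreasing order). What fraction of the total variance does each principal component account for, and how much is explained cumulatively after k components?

Step 1 — total variance = trace(Sigma) = Σ λ_i = 59 + 42 + 36 = 137.

Step 2 — fraction explained by component i = λ_i / Σ λ:
  PC1: 59/137 = 0.4307
  PC2: 42/137 = 0.3066
  PC3: 36/137 = 0.2628

Step 3 — cumulative fraction after k components = (λ_1 + ... + λ_k) / Σ λ:
  k = 1: 59/137 = 0.4307
  k = 2: (59 + 42)/137 = 101/137 = 0.7372
  k = 3: (59 + 42 + 36)/137 = 137/137 = 1

Summary (fraction, with percent):

explained: PC1 0.4307 (43.07%), PC2 0.3066 (30.66%), PC3 0.2628 (26.28%);  cumulative: 0.4307, 0.7372, 1


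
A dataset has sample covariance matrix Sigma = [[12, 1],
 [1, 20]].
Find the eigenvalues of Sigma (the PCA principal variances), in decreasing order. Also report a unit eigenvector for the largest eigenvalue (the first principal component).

Step 1 — characteristic polynomial of 2×2 Sigma:
  det(Sigma - λI) = λ² - trace · λ + det = 0.
  trace = 12 + 20 = 32, det = 12·20 - (1)² = 239.
Step 2 — discriminant:
  Δ = trace² - 4·det = 1024 - 956 = 68.
Step 3 — eigenvalues:
  λ = (trace ± √Δ)/2 = (32 ± 8.2462)/2,
  λ_1 = 20.1231,  λ_2 = 11.8769.

Step 4 — unit eigenvector for λ_1: solve (Sigma - λ_1 I)v = 0. First row:
  (12 - 20.1231)·v_x + (1)·v_y = 0, i.e. (-8.1231)·v_x + (1)·v_y = 0,
  so v ∝ (b, λ_1 - a) = (1, 8.1231) = u.
  ||u|| = √((1)² + (8.1231)²) = √(66.9848) ≈ 8.1844,
  v_1 = u/||u|| ≈ (0.1222, 0.9925) (||v_1|| = 1).

λ_1 = 20.1231,  λ_2 = 11.8769;  v_1 ≈ (0.1222, 0.9925)


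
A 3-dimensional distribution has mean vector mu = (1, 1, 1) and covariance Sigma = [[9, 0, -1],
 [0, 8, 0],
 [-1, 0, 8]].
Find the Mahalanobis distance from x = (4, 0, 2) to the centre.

Step 1 — centre the observation: (x - mu) = (3, -1, 1).

Step 2 — invert Sigma (cofactor / det for 3×3, or solve directly):
  Sigma^{-1} = [[0.1127, 0, 0.0141],
 [0, 0.125, 0],
 [0.0141, 0, 0.1268]].

Step 3 — form the quadratic (x - mu)^T · Sigma^{-1} · (x - mu):
  Sigma^{-1} · (x - mu) = (0.3521, -0.125, 0.169).
  (x - mu)^T · [Sigma^{-1} · (x - mu)] = (3)·(0.3521) + (-1)·(-0.125) + (1)·(0.169) = 1.3504.

Step 4 — take square root: d = √(1.3504) ≈ 1.162.

d(x, mu) = √(1.3504) ≈ 1.162


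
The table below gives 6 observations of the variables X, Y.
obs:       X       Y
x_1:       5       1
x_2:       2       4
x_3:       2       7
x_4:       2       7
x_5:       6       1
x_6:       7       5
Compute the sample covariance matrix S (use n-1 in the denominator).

Step 1 — column means:
  mean(X) = (5 + 2 + 2 + 2 + 6 + 7) / 6 = 24/6 = 4
  mean(Y) = (1 + 4 + 7 + 7 + 1 + 5) / 6 = 25/6 = 4.1667

Step 2 — sample covariance S[i,j] = (1/(n-1)) · Σ_k (x_{k,i} - mean_i) · (x_{k,j} - mean_j), with n-1 = 5.
  S[X,X] = ((1)·(1) + (-2)·(-2) + (-2)·(-2) + (-2)·(-2) + (2)·(2) + (3)·(3)) / 5 = 26/5 = 5.2
  S[X,Y] = ((1)·(-3.1667) + (-2)·(-0.1667) + (-2)·(2.8333) + (-2)·(2.8333) + (2)·(-3.1667) + (3)·(0.8333)) / 5 = -18/5 = -3.6
  S[Y,Y] = ((-3.1667)·(-3.1667) + (-0.1667)·(-0.1667) + (2.8333)·(2.8333) + (2.8333)·(2.8333) + (-3.1667)·(-3.1667) + (0.8333)·(0.8333)) / 5 = 36.8333/5 = 7.3667

S is symmetric (S[j,i] = S[i,j]). Assembling:

S = [[5.2, -3.6],
 [-3.6, 7.3667]]


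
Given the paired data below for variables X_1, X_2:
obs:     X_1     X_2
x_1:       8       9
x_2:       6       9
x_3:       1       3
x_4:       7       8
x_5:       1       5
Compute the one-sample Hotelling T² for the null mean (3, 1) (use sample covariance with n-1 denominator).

Step 1 — sample mean vector:
  mean(X_1) = (8 + 6 + 1 + 7 + 1) / 5 = 23/5 = 4.6
  mean(X_2) = (9 + 9 + 3 + 8 + 5) / 5 = 34/5 = 6.8
  x̄ = (4.6, 6.8),  deviation x̄ - mu_0 = (4.6, 6.8) - (3, 1) = (1.6, 5.8).

Step 2 — sample covariance matrix, S[i,j] = (1/(n-1)) · Σ_k (x_{k,i} - mean_i) · (x_{k,j} - mean_j), divisor n-1 = 4:
  S[X_1,X_1] = ((3.4)·(3.4) + (1.4)·(1.4) + (-3.6)·(-3.6) + (2.4)·(2.4) + (-3.6)·(-3.6)) / 4 = 45.2/4 = 11.3
  S[X_1,X_2] = ((3.4)·(2.2) + (1.4)·(2.2) + (-3.6)·(-3.8) + (2.4)·(1.2) + (-3.6)·(-1.8)) / 4 = 33.6/4 = 8.4
  S[X_2,X_2] = ((2.2)·(2.2) + (2.2)·(2.2) + (-3.8)·(-3.8) + (1.2)·(1.2) + (-1.8)·(-1.8)) / 4 = 28.8/4 = 7.2
  S = [[11.3, 8.4],
 [8.4, 7.2]].

Step 3 — invert S. det(S) = 11.3·7.2 - (8.4)² = 10.8.
  S^{-1} = (1/det) · [[d, -b], [-b, a]] = [[0.6667, -0.7778],
 [-0.7778, 1.0463]].

Step 4 — quadratic form (x̄ - mu_0)^T · S^{-1} · (x̄ - mu_0):
  S^{-1} · (x̄ - mu_0) = (-3.4444, 4.8241),
  (x̄ - mu_0)^T · [...] = (1.6)·(-3.4444) + (5.8)·(4.8241) = 22.4685.

Step 5 — scale by n: T² = 5 · 22.4685 = 112.3426.

T² ≈ 112.3426


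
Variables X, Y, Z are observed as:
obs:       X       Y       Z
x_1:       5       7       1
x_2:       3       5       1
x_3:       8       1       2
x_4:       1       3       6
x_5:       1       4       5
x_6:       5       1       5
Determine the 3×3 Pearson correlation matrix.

Step 1 — column means:
  mean(X) = (5 + 3 + 8 + 1 + 1 + 5) / 6 = 23/6 = 3.8333
  mean(Y) = (7 + 5 + 1 + 3 + 4 + 1) / 6 = 21/6 = 3.5
  mean(Z) = (1 + 1 + 2 + 6 + 5 + 5) / 6 = 20/6 = 3.3333

Step 2 — sample variances and covariances s[i,j] = (1/(n-1)) · Σ_k (x_{k,i} - mean_i) · (x_{k,j} - mean_j), with n-1 = 5:
  s[X,X] = ((1.1667)·(1.1667) + (-0.8333)·(-0.8333) + (4.1667)·(4.1667) + (-2.8333)·(-2.8333) + (-2.8333)·(-2.8333) + (1.1667)·(1.1667)) / 5 = 36.8333/5 = 7.3667
  s[X,Y] = ((1.1667)·(3.5) + (-0.8333)·(1.5) + (4.1667)·(-2.5) + (-2.8333)·(-0.5) + (-2.8333)·(0.5) + (1.1667)·(-2.5)) / 5 = -10.5/5 = -2.1
  s[X,Z] = ((1.1667)·(-2.3333) + (-0.8333)·(-2.3333) + (4.1667)·(-1.3333) + (-2.8333)·(2.6667) + (-2.8333)·(1.6667) + (1.1667)·(1.6667)) / 5 = -16.6667/5 = -3.3333
  s[Y,Y] = ((3.5)·(3.5) + (1.5)·(1.5) + (-2.5)·(-2.5) + (-0.5)·(-0.5) + (0.5)·(0.5) + (-2.5)·(-2.5)) / 5 = 27.5/5 = 5.5
  s[Y,Z] = ((3.5)·(-2.3333) + (1.5)·(-2.3333) + (-2.5)·(-1.3333) + (-0.5)·(2.6667) + (0.5)·(1.6667) + (-2.5)·(1.6667)) / 5 = -13/5 = -2.6
  s[Z,Z] = ((-2.3333)·(-2.3333) + (-2.3333)·(-2.3333) + (-1.3333)·(-1.3333) + (2.6667)·(2.6667) + (1.6667)·(1.6667) + (1.6667)·(1.6667)) / 5 = 25.3333/5 = 5.0667
  Sample standard deviations s_i = √(s[i,i]):
  s(X) = √(7.3667) = 2.7142
  s(Y) = √(5.5) = 2.3452
  s(Z) = √(5.0667) = 2.2509

Step 3 — r_{ij} = s_{ij} / (s_i · s_j):
  r[X,X] = 1 (diagonal).
  r[X,Y] = -2.1 / (2.7142 · 2.3452) = -2.1 / 6.3653 = -0.3299
  r[X,Z] = -3.3333 / (2.7142 · 2.2509) = -3.3333 / 6.1094 = -0.5456
  r[Y,Y] = 1 (diagonal).
  r[Y,Z] = -2.6 / (2.3452 · 2.2509) = -2.6 / 5.2789 = -0.4925
  r[Z,Z] = 1 (diagonal).

R is symmetric with unit diagonal. Assembling:

R = [[1, -0.3299, -0.5456],
 [-0.3299, 1, -0.4925],
 [-0.5456, -0.4925, 1]]


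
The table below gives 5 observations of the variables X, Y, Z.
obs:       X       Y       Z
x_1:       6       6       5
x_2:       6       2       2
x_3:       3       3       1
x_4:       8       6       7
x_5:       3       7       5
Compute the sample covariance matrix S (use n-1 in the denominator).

Step 1 — column means:
  mean(X) = (6 + 6 + 3 + 8 + 3) / 5 = 26/5 = 5.2
  mean(Y) = (6 + 2 + 3 + 6 + 7) / 5 = 24/5 = 4.8
  mean(Z) = (5 + 2 + 1 + 7 + 5) / 5 = 20/5 = 4

Step 2 — sample covariance S[i,j] = (1/(n-1)) · Σ_k (x_{k,i} - mean_i) · (x_{k,j} - mean_j), with n-1 = 4.
  S[X,X] = ((0.8)·(0.8) + (0.8)·(0.8) + (-2.2)·(-2.2) + (2.8)·(2.8) + (-2.2)·(-2.2)) / 4 = 18.8/4 = 4.7
  S[X,Y] = ((0.8)·(1.2) + (0.8)·(-2.8) + (-2.2)·(-1.8) + (2.8)·(1.2) + (-2.2)·(2.2)) / 4 = 1.2/4 = 0.3
  S[X,Z] = ((0.8)·(1) + (0.8)·(-2) + (-2.2)·(-3) + (2.8)·(3) + (-2.2)·(1)) / 4 = 12/4 = 3
  S[Y,Y] = ((1.2)·(1.2) + (-2.8)·(-2.8) + (-1.8)·(-1.8) + (1.2)·(1.2) + (2.2)·(2.2)) / 4 = 18.8/4 = 4.7
  S[Y,Z] = ((1.2)·(1) + (-2.8)·(-2) + (-1.8)·(-3) + (1.2)·(3) + (2.2)·(1)) / 4 = 18/4 = 4.5
  S[Z,Z] = ((1)·(1) + (-2)·(-2) + (-3)·(-3) + (3)·(3) + (1)·(1)) / 4 = 24/4 = 6

S is symmetric (S[j,i] = S[i,j]). Assembling:

S = [[4.7, 0.3, 3],
 [0.3, 4.7, 4.5],
 [3, 4.5, 6]]


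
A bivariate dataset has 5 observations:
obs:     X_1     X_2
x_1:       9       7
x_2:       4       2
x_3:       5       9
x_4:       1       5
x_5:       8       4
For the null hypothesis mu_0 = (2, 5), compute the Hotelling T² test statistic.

Step 1 — sample mean vector:
  mean(X_1) = (9 + 4 + 5 + 1 + 8) / 5 = 27/5 = 5.4
  mean(X_2) = (7 + 2 + 9 + 5 + 4) / 5 = 27/5 = 5.4
  x̄ = (5.4, 5.4),  deviation x̄ - mu_0 = (5.4, 5.4) - (2, 5) = (3.4, 0.4).

Step 2 — sample covariance matrix, S[i,j] = (1/(n-1)) · Σ_k (x_{k,i} - mean_i) · (x_{k,j} - mean_j), divisor n-1 = 4:
  S[X_1,X_1] = ((3.6)·(3.6) + (-1.4)·(-1.4) + (-0.4)·(-0.4) + (-4.4)·(-4.4) + (2.6)·(2.6)) / 4 = 41.2/4 = 10.3
  S[X_1,X_2] = ((3.6)·(1.6) + (-1.4)·(-3.4) + (-0.4)·(3.6) + (-4.4)·(-0.4) + (2.6)·(-1.4)) / 4 = 7.2/4 = 1.8
  S[X_2,X_2] = ((1.6)·(1.6) + (-3.4)·(-3.4) + (3.6)·(3.6) + (-0.4)·(-0.4) + (-1.4)·(-1.4)) / 4 = 29.2/4 = 7.3
  S = [[10.3, 1.8],
 [1.8, 7.3]].

Step 3 — invert S. det(S) = 10.3·7.3 - (1.8)² = 71.95.
  S^{-1} = (1/det) · [[d, -b], [-b, a]] = [[0.1015, -0.025],
 [-0.025, 0.1432]].

Step 4 — quadratic form (x̄ - mu_0)^T · S^{-1} · (x̄ - mu_0):
  S^{-1} · (x̄ - mu_0) = (0.335, -0.0278),
  (x̄ - mu_0)^T · [...] = (3.4)·(0.335) + (0.4)·(-0.0278) = 1.1277.

Step 5 — scale by n: T² = 5 · 1.1277 = 5.6386.

T² ≈ 5.6386


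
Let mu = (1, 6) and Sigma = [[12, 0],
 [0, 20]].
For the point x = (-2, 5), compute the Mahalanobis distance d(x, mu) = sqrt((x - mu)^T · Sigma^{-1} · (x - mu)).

Step 1 — centre the observation: (x - mu) = (-3, -1).

Step 2 — invert Sigma. det(Sigma) = 12·20 - (0)² = 240.
  Sigma^{-1} = (1/det) · [[d, -b], [-b, a]] = [[0.0833, 0],
 [0, 0.05]].

Step 3 — form the quadratic (x - mu)^T · Sigma^{-1} · (x - mu):
  Sigma^{-1} · (x - mu) = (-0.25, -0.05).
  (x - mu)^T · [Sigma^{-1} · (x - mu)] = (-3)·(-0.25) + (-1)·(-0.05) = 0.8.

Step 4 — take square root: d = √(0.8) ≈ 0.8944.

d(x, mu) = √(0.8) ≈ 0.8944


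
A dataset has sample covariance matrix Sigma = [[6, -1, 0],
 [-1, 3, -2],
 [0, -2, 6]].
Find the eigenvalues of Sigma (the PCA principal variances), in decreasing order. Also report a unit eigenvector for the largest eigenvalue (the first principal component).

Step 1 — characteristic polynomial p(λ) = det(λI - Sigma) = λ³ - tr·λ² + c_1·λ - det, where tr = trace, c_1 = sum of the principal 2×2 minors, det = det(Sigma):
  tr = 6 + 3 + 6 = 15,
  c_1 = (6·3 - (-1)²) + (6·6 - (0)²) + (3·6 - (-2)²) = 17 + 36 + 14 = 67,
  det = 6·(3·6 - (-2)²) - (-1)·((-1)·6 - (-2)·(0)) + (0)·((-1)·(-2) - 3·(0)) = 6·(14) - (-1)·(-6) + (0)·(2) = 78.
  So p(λ) = λ³ - 15λ² + 67λ - 78.
Step 2 — look for an integer root (rational root theorem: any rational root is an integer divisor of 78). Testing λ = 6:
  p(6) = 216 - 540 + 402 - 78 = 0  ✓
  Dividing out (λ - 6): p(λ) = (λ - 6)(λ² - 9λ + 13).
Step 3 — remaining eigenvalues from the quadratic λ² - 9λ + 13 = 0:
  Δ = 9² - 4·13 = 81 - 52 = 29,  λ = (9 ± √29)/2 = (9 ± 5.3852)/2 ≈ 7.1926 or 1.8074.
  Sorted: λ_1 = 7.1926,  λ_2 = 6,  λ_3 = 1.8074  (check: sum = 15 = tr ✓).

Step 4 — unit eigenvector for λ_1 ≈ 7.1926: v spans the null space of (Sigma - λ_1 I), whose rows are
  r_1 = (-1.1926, -1, 0),  r_2 = (-1, -4.1926, -2),  r_3 = (0, -2, -1.1926).
  v is orthogonal to every row, so take v ∝ r_1 × r_2 = ((-1)·(-2) - (0)·(-4.1926), (0)·(-1) - (-1.1926)·(-2), (-1.1926)·(-4.1926) - (-1)·(-1)) ≈ (2, -2.3852, 4).
  Let u = (2, -2.3852, 4).
  ||u|| = √((2)² + (-2.3852)² + (4)²) = √(25.689) ≈ 5.0684,  v_1 = u/||u|| ≈ (0.3946, -0.4706, 0.7892) (||v_1|| = 1).

λ_1 = 7.1926,  λ_2 = 6,  λ_3 = 1.8074;  v_1 ≈ (0.3946, -0.4706, 0.7892)


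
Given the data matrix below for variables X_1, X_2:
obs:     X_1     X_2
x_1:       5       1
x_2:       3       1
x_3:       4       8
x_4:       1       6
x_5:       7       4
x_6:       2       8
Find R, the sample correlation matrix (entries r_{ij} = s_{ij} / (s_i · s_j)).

Step 1 — column means:
  mean(X_1) = (5 + 3 + 4 + 1 + 7 + 2) / 6 = 22/6 = 3.6667
  mean(X_2) = (1 + 1 + 8 + 6 + 4 + 8) / 6 = 28/6 = 4.6667

Step 2 — sample variances and covariances s[i,j] = (1/(n-1)) · Σ_k (x_{k,i} - mean_i) · (x_{k,j} - mean_j), with n-1 = 5:
  s[X_1,X_1] = ((1.3333)·(1.3333) + (-0.6667)·(-0.6667) + (0.3333)·(0.3333) + (-2.6667)·(-2.6667) + (3.3333)·(3.3333) + (-1.6667)·(-1.6667)) / 5 = 23.3333/5 = 4.6667
  s[X_1,X_2] = ((1.3333)·(-3.6667) + (-0.6667)·(-3.6667) + (0.3333)·(3.3333) + (-2.6667)·(1.3333) + (3.3333)·(-0.6667) + (-1.6667)·(3.3333)) / 5 = -12.6667/5 = -2.5333
  s[X_2,X_2] = ((-3.6667)·(-3.6667) + (-3.6667)·(-3.6667) + (3.3333)·(3.3333) + (1.3333)·(1.3333) + (-0.6667)·(-0.6667) + (3.3333)·(3.3333)) / 5 = 51.3333/5 = 10.2667
  Sample standard deviations s_i = √(s[i,i]):
  s(X_1) = √(4.6667) = 2.1602
  s(X_2) = √(10.2667) = 3.2042

Step 3 — r_{ij} = s_{ij} / (s_i · s_j):
  r[X_1,X_1] = 1 (diagonal).
  r[X_1,X_2] = -2.5333 / (2.1602 · 3.2042) = -2.5333 / 6.9218 = -0.366
  r[X_2,X_2] = 1 (diagonal).

R is symmetric with unit diagonal. Assembling:

R = [[1, -0.366],
 [-0.366, 1]]


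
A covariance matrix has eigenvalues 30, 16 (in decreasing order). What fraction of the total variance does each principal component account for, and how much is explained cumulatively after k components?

Step 1 — total variance = trace(Sigma) = Σ λ_i = 30 + 16 = 46.

Step 2 — fraction explained by component i = λ_i / Σ λ:
  PC1: 30/46 = 0.6522
  PC2: 16/46 = 0.3478

Step 3 — cumulative fraction after k components = (λ_1 + ... + λ_k) / Σ λ:
  k = 1: 30/46 = 0.6522
  k = 2: (30 + 16)/46 = 46/46 = 1

Summary (fraction, with percent):

explained: PC1 0.6522 (65.22%), PC2 0.3478 (34.78%);  cumulative: 0.6522, 1


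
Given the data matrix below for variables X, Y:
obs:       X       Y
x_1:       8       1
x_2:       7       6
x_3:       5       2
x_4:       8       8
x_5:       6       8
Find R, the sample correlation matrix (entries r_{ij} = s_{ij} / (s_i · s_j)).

Step 1 — column means:
  mean(X) = (8 + 7 + 5 + 8 + 6) / 5 = 34/5 = 6.8
  mean(Y) = (1 + 6 + 2 + 8 + 8) / 5 = 25/5 = 5

Step 2 — sample variances and covariances s[i,j] = (1/(n-1)) · Σ_k (x_{k,i} - mean_i) · (x_{k,j} - mean_j), with n-1 = 4:
  s[X,X] = ((1.2)·(1.2) + (0.2)·(0.2) + (-1.8)·(-1.8) + (1.2)·(1.2) + (-0.8)·(-0.8)) / 4 = 6.8/4 = 1.7
  s[X,Y] = ((1.2)·(-4) + (0.2)·(1) + (-1.8)·(-3) + (1.2)·(3) + (-0.8)·(3)) / 4 = 2/4 = 0.5
  s[Y,Y] = ((-4)·(-4) + (1)·(1) + (-3)·(-3) + (3)·(3) + (3)·(3)) / 4 = 44/4 = 11
  Sample standard deviations s_i = √(s[i,i]):
  s(X) = √(1.7) = 1.3038
  s(Y) = √(11) = 3.3166

Step 3 — r_{ij} = s_{ij} / (s_i · s_j):
  r[X,X] = 1 (diagonal).
  r[X,Y] = 0.5 / (1.3038 · 3.3166) = 0.5 / 4.3243 = 0.1156
  r[Y,Y] = 1 (diagonal).

R is symmetric with unit diagonal. Assembling:

R = [[1, 0.1156],
 [0.1156, 1]]


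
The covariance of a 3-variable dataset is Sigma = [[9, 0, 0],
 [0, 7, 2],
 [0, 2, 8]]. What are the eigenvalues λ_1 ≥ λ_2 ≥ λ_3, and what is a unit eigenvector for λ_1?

Step 1 — characteristic polynomial p(λ) = det(λI - Sigma) = λ³ - tr·λ² + c_1·λ - det, where tr = trace, c_1 = sum of the principal 2×2 minors, det = det(Sigma):
  tr = 9 + 7 + 8 = 24,
  c_1 = (9·7 - (0)²) + (9·8 - (0)²) + (7·8 - (2)²) = 63 + 72 + 52 = 187,
  det = 9·(7·8 - (2)²) - (0)·((0)·8 - (2)·(0)) + (0)·((0)·(2) - 7·(0)) = 9·(52) - (0)·(0) + (0)·(0) = 468.
  So p(λ) = λ³ - 24λ² + 187λ - 468.
Step 2 — look for an integer root (rational root theorem: any rational root is an integer divisor of 468). Testing λ = 9:
  p(9) = 729 - 1944 + 1683 - 468 = 0  ✓
  Dividing out (λ - 9): p(λ) = (λ - 9)(λ² - 15λ + 52).
Step 3 — remaining eigenvalues from the quadratic λ² - 15λ + 52 = 0:
  Δ = 15² - 4·52 = 225 - 208 = 17,  λ = (15 ± √17)/2 = (15 ± 4.1231)/2 ≈ 9.5616 or 5.4384.
  Sorted: λ_1 = 9.5616,  λ_2 = 9,  λ_3 = 5.4384  (check: sum = 24 = tr ✓).

Step 4 — unit eigenvector for λ_1 ≈ 9.5616: v spans the null space of (Sigma - λ_1 I), whose rows are
  r_1 = (-0.5616, 0, 0),  r_2 = (0, -2.5616, 2),  r_3 = (0, 2, -1.5616).
  v is orthogonal to every row, so take v ∝ r_1 × r_2 = ((0)·(2) - (0)·(-2.5616), (0)·(0) - (-0.5616)·(2), (-0.5616)·(-2.5616) - (0)·(0)) ≈ (0, 1.1231, 1.4384).
  Let u = (0, 1.1231, 1.4384).
  ||u|| = √((0)² + (1.1231)² + (1.4384)²) = √(3.3305) ≈ 1.825,  v_1 = u/||u|| ≈ (0, 0.6154, 0.7882) (||v_1|| = 1).

λ_1 = 9.5616,  λ_2 = 9,  λ_3 = 5.4384;  v_1 ≈ (0, 0.6154, 0.7882)


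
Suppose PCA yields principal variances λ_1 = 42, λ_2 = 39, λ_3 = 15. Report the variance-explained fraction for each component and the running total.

Step 1 — total variance = trace(Sigma) = Σ λ_i = 42 + 39 + 15 = 96.

Step 2 — fraction explained by component i = λ_i / Σ λ:
  PC1: 42/96 = 0.4375
  PC2: 39/96 = 0.4062
  PC3: 15/96 = 0.1562

Step 3 — cumulative fraction after k components = (λ_1 + ... + λ_k) / Σ λ:
  k = 1: 42/96 = 0.4375
  k = 2: (42 + 39)/96 = 81/96 = 0.8438
  k = 3: (42 + 39 + 15)/96 = 96/96 = 1

Summary (fraction, with percent):

explained: PC1 0.4375 (43.75%), PC2 0.4062 (40.62%), PC3 0.1562 (15.62%);  cumulative: 0.4375, 0.8438, 1


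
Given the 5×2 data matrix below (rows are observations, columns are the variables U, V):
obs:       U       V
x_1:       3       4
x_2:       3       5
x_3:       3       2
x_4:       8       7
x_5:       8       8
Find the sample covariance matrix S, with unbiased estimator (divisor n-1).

Step 1 — column means:
  mean(U) = (3 + 3 + 3 + 8 + 8) / 5 = 25/5 = 5
  mean(V) = (4 + 5 + 2 + 7 + 8) / 5 = 26/5 = 5.2

Step 2 — sample covariance S[i,j] = (1/(n-1)) · Σ_k (x_{k,i} - mean_i) · (x_{k,j} - mean_j), with n-1 = 4.
  S[U,U] = ((-2)·(-2) + (-2)·(-2) + (-2)·(-2) + (3)·(3) + (3)·(3)) / 4 = 30/4 = 7.5
  S[U,V] = ((-2)·(-1.2) + (-2)·(-0.2) + (-2)·(-3.2) + (3)·(1.8) + (3)·(2.8)) / 4 = 23/4 = 5.75
  S[V,V] = ((-1.2)·(-1.2) + (-0.2)·(-0.2) + (-3.2)·(-3.2) + (1.8)·(1.8) + (2.8)·(2.8)) / 4 = 22.8/4 = 5.7

S is symmetric (S[j,i] = S[i,j]). Assembling:

S = [[7.5, 5.75],
 [5.75, 5.7]]


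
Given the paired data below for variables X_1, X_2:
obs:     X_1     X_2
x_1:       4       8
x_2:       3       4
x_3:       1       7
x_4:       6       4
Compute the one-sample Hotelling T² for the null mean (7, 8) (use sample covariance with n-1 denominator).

Step 1 — sample mean vector:
  mean(X_1) = (4 + 3 + 1 + 6) / 4 = 14/4 = 3.5
  mean(X_2) = (8 + 4 + 7 + 4) / 4 = 23/4 = 5.75
  x̄ = (3.5, 5.75),  deviation x̄ - mu_0 = (3.5, 5.75) - (7, 8) = (-3.5, -2.25).

Step 2 — sample covariance matrix, S[i,j] = (1/(n-1)) · Σ_k (x_{k,i} - mean_i) · (x_{k,j} - mean_j), divisor n-1 = 3:
  S[X_1,X_1] = ((0.5)·(0.5) + (-0.5)·(-0.5) + (-2.5)·(-2.5) + (2.5)·(2.5)) / 3 = 13/3 = 4.3333
  S[X_1,X_2] = ((0.5)·(2.25) + (-0.5)·(-1.75) + (-2.5)·(1.25) + (2.5)·(-1.75)) / 3 = -5.5/3 = -1.8333
  S[X_2,X_2] = ((2.25)·(2.25) + (-1.75)·(-1.75) + (1.25)·(1.25) + (-1.75)·(-1.75)) / 3 = 12.75/3 = 4.25
  S = [[4.3333, -1.8333],
 [-1.8333, 4.25]].

Step 3 — invert S. det(S) = 4.3333·4.25 - (-1.8333)² = 15.0556.
  S^{-1} = (1/det) · [[d, -b], [-b, a]] = [[0.2823, 0.1218],
 [0.1218, 0.2878]].

Step 4 — quadratic form (x̄ - mu_0)^T · S^{-1} · (x̄ - mu_0):
  S^{-1} · (x̄ - mu_0) = (-1.262, -1.0738),
  (x̄ - mu_0)^T · [...] = (-3.5)·(-1.262) + (-2.25)·(-1.0738) = 6.833.

Step 5 — scale by n: T² = 4 · 6.833 = 27.3321.

T² ≈ 27.3321


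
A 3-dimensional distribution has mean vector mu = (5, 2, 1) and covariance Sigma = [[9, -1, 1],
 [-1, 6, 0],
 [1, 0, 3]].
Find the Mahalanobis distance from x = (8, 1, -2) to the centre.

Step 1 — centre the observation: (x - mu) = (3, -1, -3).

Step 2 — invert Sigma (cofactor / det for 3×3, or solve directly):
  Sigma^{-1} = [[0.1176, 0.0196, -0.0392],
 [0.0196, 0.1699, -0.0065],
 [-0.0392, -0.0065, 0.3464]].

Step 3 — form the quadratic (x - mu)^T · Sigma^{-1} · (x - mu):
  Sigma^{-1} · (x - mu) = (0.451, -0.0915, -1.1503).
  (x - mu)^T · [Sigma^{-1} · (x - mu)] = (3)·(0.451) + (-1)·(-0.0915) + (-3)·(-1.1503) = 4.8954.

Step 4 — take square root: d = √(4.8954) ≈ 2.2126.

d(x, mu) = √(4.8954) ≈ 2.2126


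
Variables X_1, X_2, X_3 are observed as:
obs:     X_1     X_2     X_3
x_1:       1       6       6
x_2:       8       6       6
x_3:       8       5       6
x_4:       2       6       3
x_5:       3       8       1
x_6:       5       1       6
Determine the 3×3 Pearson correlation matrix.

Step 1 — column means:
  mean(X_1) = (1 + 8 + 8 + 2 + 3 + 5) / 6 = 27/6 = 4.5
  mean(X_2) = (6 + 6 + 5 + 6 + 8 + 1) / 6 = 32/6 = 5.3333
  mean(X_3) = (6 + 6 + 6 + 3 + 1 + 6) / 6 = 28/6 = 4.6667

Step 2 — sample variances and covariances s[i,j] = (1/(n-1)) · Σ_k (x_{k,i} - mean_i) · (x_{k,j} - mean_j), with n-1 = 5:
  s[X_1,X_1] = ((-3.5)·(-3.5) + (3.5)·(3.5) + (3.5)·(3.5) + (-2.5)·(-2.5) + (-1.5)·(-1.5) + (0.5)·(0.5)) / 5 = 45.5/5 = 9.1
  s[X_1,X_2] = ((-3.5)·(0.6667) + (3.5)·(0.6667) + (3.5)·(-0.3333) + (-2.5)·(0.6667) + (-1.5)·(2.6667) + (0.5)·(-4.3333)) / 5 = -9/5 = -1.8
  s[X_1,X_3] = ((-3.5)·(1.3333) + (3.5)·(1.3333) + (3.5)·(1.3333) + (-2.5)·(-1.6667) + (-1.5)·(-3.6667) + (0.5)·(1.3333)) / 5 = 15/5 = 3
  s[X_2,X_2] = ((0.6667)·(0.6667) + (0.6667)·(0.6667) + (-0.3333)·(-0.3333) + (0.6667)·(0.6667) + (2.6667)·(2.6667) + (-4.3333)·(-4.3333)) / 5 = 27.3333/5 = 5.4667
  s[X_2,X_3] = ((0.6667)·(1.3333) + (0.6667)·(1.3333) + (-0.3333)·(1.3333) + (0.6667)·(-1.6667) + (2.6667)·(-3.6667) + (-4.3333)·(1.3333)) / 5 = -15.3333/5 = -3.0667
  s[X_3,X_3] = ((1.3333)·(1.3333) + (1.3333)·(1.3333) + (1.3333)·(1.3333) + (-1.6667)·(-1.6667) + (-3.6667)·(-3.6667) + (1.3333)·(1.3333)) / 5 = 23.3333/5 = 4.6667
  Sample standard deviations s_i = √(s[i,i]):
  s(X_1) = √(9.1) = 3.0166
  s(X_2) = √(5.4667) = 2.3381
  s(X_3) = √(4.6667) = 2.1602

Step 3 — r_{ij} = s_{ij} / (s_i · s_j):
  r[X_1,X_1] = 1 (diagonal).
  r[X_1,X_2] = -1.8 / (3.0166 · 2.3381) = -1.8 / 7.0531 = -0.2552
  r[X_1,X_3] = 3 / (3.0166 · 2.1602) = 3 / 6.5166 = 0.4604
  r[X_2,X_2] = 1 (diagonal).
  r[X_2,X_3] = -3.0667 / (2.3381 · 2.1602) = -3.0667 / 5.0509 = -0.6072
  r[X_3,X_3] = 1 (diagonal).

R is symmetric with unit diagonal. Assembling:

R = [[1, -0.2552, 0.4604],
 [-0.2552, 1, -0.6072],
 [0.4604, -0.6072, 1]]


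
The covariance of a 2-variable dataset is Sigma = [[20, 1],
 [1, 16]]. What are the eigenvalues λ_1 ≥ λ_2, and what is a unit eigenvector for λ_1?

Step 1 — characteristic polynomial of 2×2 Sigma:
  det(Sigma - λI) = λ² - trace · λ + det = 0.
  trace = 20 + 16 = 36, det = 20·16 - (1)² = 319.
Step 2 — discriminant:
  Δ = trace² - 4·det = 1296 - 1276 = 20.
Step 3 — eigenvalues:
  λ = (trace ± √Δ)/2 = (36 ± 4.4721)/2,
  λ_1 = 20.2361,  λ_2 = 15.7639.

Step 4 — unit eigenvector for λ_1: solve (Sigma - λ_1 I)v = 0. First row:
  (20 - 20.2361)·v_x + (1)·v_y = 0, i.e. (-0.2361)·v_x + (1)·v_y = 0,
  so v ∝ (b, λ_1 - a) = (1, 0.2361) = u.
  ||u|| = √((1)² + (0.2361)²) = √(1.0557) ≈ 1.0275,
  v_1 = u/||u|| ≈ (0.9732, 0.2298) (||v_1|| = 1).

λ_1 = 20.2361,  λ_2 = 15.7639;  v_1 ≈ (0.9732, 0.2298)


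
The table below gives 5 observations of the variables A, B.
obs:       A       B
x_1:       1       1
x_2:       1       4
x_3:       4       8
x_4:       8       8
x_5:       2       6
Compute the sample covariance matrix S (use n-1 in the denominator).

Step 1 — column means:
  mean(A) = (1 + 1 + 4 + 8 + 2) / 5 = 16/5 = 3.2
  mean(B) = (1 + 4 + 8 + 8 + 6) / 5 = 27/5 = 5.4

Step 2 — sample covariance S[i,j] = (1/(n-1)) · Σ_k (x_{k,i} - mean_i) · (x_{k,j} - mean_j), with n-1 = 4.
  S[A,A] = ((-2.2)·(-2.2) + (-2.2)·(-2.2) + (0.8)·(0.8) + (4.8)·(4.8) + (-1.2)·(-1.2)) / 4 = 34.8/4 = 8.7
  S[A,B] = ((-2.2)·(-4.4) + (-2.2)·(-1.4) + (0.8)·(2.6) + (4.8)·(2.6) + (-1.2)·(0.6)) / 4 = 26.6/4 = 6.65
  S[B,B] = ((-4.4)·(-4.4) + (-1.4)·(-1.4) + (2.6)·(2.6) + (2.6)·(2.6) + (0.6)·(0.6)) / 4 = 35.2/4 = 8.8

S is symmetric (S[j,i] = S[i,j]). Assembling:

S = [[8.7, 6.65],
 [6.65, 8.8]]


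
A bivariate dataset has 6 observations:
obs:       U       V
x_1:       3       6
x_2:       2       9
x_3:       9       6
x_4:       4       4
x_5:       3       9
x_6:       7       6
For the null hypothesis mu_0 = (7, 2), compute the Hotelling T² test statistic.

Step 1 — sample mean vector:
  mean(U) = (3 + 2 + 9 + 4 + 3 + 7) / 6 = 28/6 = 4.6667
  mean(V) = (6 + 9 + 6 + 4 + 9 + 6) / 6 = 40/6 = 6.6667
  x̄ = (4.6667, 6.6667),  deviation x̄ - mu_0 = (4.6667, 6.6667) - (7, 2) = (-2.3333, 4.6667).

Step 2 — sample covariance matrix, S[i,j] = (1/(n-1)) · Σ_k (x_{k,i} - mean_i) · (x_{k,j} - mean_j), divisor n-1 = 5:
  S[U,U] = ((-1.6667)·(-1.6667) + (-2.6667)·(-2.6667) + (4.3333)·(4.3333) + (-0.6667)·(-0.6667) + (-1.6667)·(-1.6667) + (2.3333)·(2.3333)) / 5 = 37.3333/5 = 7.4667
  S[U,V] = ((-1.6667)·(-0.6667) + (-2.6667)·(2.3333) + (4.3333)·(-0.6667) + (-0.6667)·(-2.6667) + (-1.6667)·(2.3333) + (2.3333)·(-0.6667)) / 5 = -11.6667/5 = -2.3333
  S[V,V] = ((-0.6667)·(-0.6667) + (2.3333)·(2.3333) + (-0.6667)·(-0.6667) + (-2.6667)·(-2.6667) + (2.3333)·(2.3333) + (-0.6667)·(-0.6667)) / 5 = 19.3333/5 = 3.8667
  S = [[7.4667, -2.3333],
 [-2.3333, 3.8667]].

Step 3 — invert S. det(S) = 7.4667·3.8667 - (-2.3333)² = 23.4267.
  S^{-1} = (1/det) · [[d, -b], [-b, a]] = [[0.1651, 0.0996],
 [0.0996, 0.3187]].

Step 4 — quadratic form (x̄ - mu_0)^T · S^{-1} · (x̄ - mu_0):
  S^{-1} · (x̄ - mu_0) = (0.0797, 1.255),
  (x̄ - mu_0)^T · [...] = (-2.3333)·(0.0797) + (4.6667)·(1.255) = 5.6707.

Step 5 — scale by n: T² = 6 · 5.6707 = 34.0239.

T² ≈ 34.0239


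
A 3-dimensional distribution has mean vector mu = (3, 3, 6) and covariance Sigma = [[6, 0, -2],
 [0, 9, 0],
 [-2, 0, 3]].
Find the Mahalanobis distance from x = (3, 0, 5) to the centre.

Step 1 — centre the observation: (x - mu) = (0, -3, -1).

Step 2 — invert Sigma (cofactor / det for 3×3, or solve directly):
  Sigma^{-1} = [[0.2143, 0, 0.1429],
 [0, 0.1111, 0],
 [0.1429, 0, 0.4286]].

Step 3 — form the quadratic (x - mu)^T · Sigma^{-1} · (x - mu):
  Sigma^{-1} · (x - mu) = (-0.1429, -0.3333, -0.4286).
  (x - mu)^T · [Sigma^{-1} · (x - mu)] = (0)·(-0.1429) + (-3)·(-0.3333) + (-1)·(-0.4286) = 1.4286.

Step 4 — take square root: d = √(1.4286) ≈ 1.1952.

d(x, mu) = √(1.4286) ≈ 1.1952


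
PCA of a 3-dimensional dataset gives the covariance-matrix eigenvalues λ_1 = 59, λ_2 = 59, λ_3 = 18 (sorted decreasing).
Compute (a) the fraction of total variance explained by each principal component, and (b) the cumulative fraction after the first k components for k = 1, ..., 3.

Step 1 — total variance = trace(Sigma) = Σ λ_i = 59 + 59 + 18 = 136.

Step 2 — fraction explained by component i = λ_i / Σ λ:
  PC1: 59/136 = 0.4338
  PC2: 59/136 = 0.4338
  PC3: 18/136 = 0.1324

Step 3 — cumulative fraction after k components = (λ_1 + ... + λ_k) / Σ λ:
  k = 1: 59/136 = 0.4338
  k = 2: (59 + 59)/136 = 118/136 = 0.8676
  k = 3: (59 + 59 + 18)/136 = 136/136 = 1

Summary (fraction, with percent):

explained: PC1 0.4338 (43.38%), PC2 0.4338 (43.38%), PC3 0.1324 (13.24%);  cumulative: 0.4338, 0.8676, 1


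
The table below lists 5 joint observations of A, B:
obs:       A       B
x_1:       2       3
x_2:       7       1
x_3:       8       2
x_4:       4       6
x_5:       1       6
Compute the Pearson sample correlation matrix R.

Step 1 — column means:
  mean(A) = (2 + 7 + 8 + 4 + 1) / 5 = 22/5 = 4.4
  mean(B) = (3 + 1 + 2 + 6 + 6) / 5 = 18/5 = 3.6

Step 2 — sample variances and covariances s[i,j] = (1/(n-1)) · Σ_k (x_{k,i} - mean_i) · (x_{k,j} - mean_j), with n-1 = 4:
  s[A,A] = ((-2.4)·(-2.4) + (2.6)·(2.6) + (3.6)·(3.6) + (-0.4)·(-0.4) + (-3.4)·(-3.4)) / 4 = 37.2/4 = 9.3
  s[A,B] = ((-2.4)·(-0.6) + (2.6)·(-2.6) + (3.6)·(-1.6) + (-0.4)·(2.4) + (-3.4)·(2.4)) / 4 = -20.2/4 = -5.05
  s[B,B] = ((-0.6)·(-0.6) + (-2.6)·(-2.6) + (-1.6)·(-1.6) + (2.4)·(2.4) + (2.4)·(2.4)) / 4 = 21.2/4 = 5.3
  Sample standard deviations s_i = √(s[i,i]):
  s(A) = √(9.3) = 3.0496
  s(B) = √(5.3) = 2.3022

Step 3 — r_{ij} = s_{ij} / (s_i · s_j):
  r[A,A] = 1 (diagonal).
  r[A,B] = -5.05 / (3.0496 · 2.3022) = -5.05 / 7.0207 = -0.7193
  r[B,B] = 1 (diagonal).

R is symmetric with unit diagonal. Assembling:

R = [[1, -0.7193],
 [-0.7193, 1]]


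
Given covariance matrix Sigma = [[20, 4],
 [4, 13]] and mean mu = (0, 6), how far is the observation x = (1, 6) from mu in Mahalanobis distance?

Step 1 — centre the observation: (x - mu) = (1, 0).

Step 2 — invert Sigma. det(Sigma) = 20·13 - (4)² = 244.
  Sigma^{-1} = (1/det) · [[d, -b], [-b, a]] = [[0.0533, -0.0164],
 [-0.0164, 0.082]].

Step 3 — form the quadratic (x - mu)^T · Sigma^{-1} · (x - mu):
  Sigma^{-1} · (x - mu) = (0.0533, -0.0164).
  (x - mu)^T · [Sigma^{-1} · (x - mu)] = (1)·(0.0533) + (0)·(-0.0164) = 0.0533.

Step 4 — take square root: d = √(0.0533) ≈ 0.2308.

d(x, mu) = √(0.0533) ≈ 0.2308


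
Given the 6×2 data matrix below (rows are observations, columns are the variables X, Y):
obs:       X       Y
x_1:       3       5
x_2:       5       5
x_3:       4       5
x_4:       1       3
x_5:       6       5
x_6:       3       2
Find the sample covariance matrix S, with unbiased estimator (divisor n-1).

Step 1 — column means:
  mean(X) = (3 + 5 + 4 + 1 + 6 + 3) / 6 = 22/6 = 3.6667
  mean(Y) = (5 + 5 + 5 + 3 + 5 + 2) / 6 = 25/6 = 4.1667

Step 2 — sample covariance S[i,j] = (1/(n-1)) · Σ_k (x_{k,i} - mean_i) · (x_{k,j} - mean_j), with n-1 = 5.
  S[X,X] = ((-0.6667)·(-0.6667) + (1.3333)·(1.3333) + (0.3333)·(0.3333) + (-2.6667)·(-2.6667) + (2.3333)·(2.3333) + (-0.6667)·(-0.6667)) / 5 = 15.3333/5 = 3.0667
  S[X,Y] = ((-0.6667)·(0.8333) + (1.3333)·(0.8333) + (0.3333)·(0.8333) + (-2.6667)·(-1.1667) + (2.3333)·(0.8333) + (-0.6667)·(-2.1667)) / 5 = 7.3333/5 = 1.4667
  S[Y,Y] = ((0.8333)·(0.8333) + (0.8333)·(0.8333) + (0.8333)·(0.8333) + (-1.1667)·(-1.1667) + (0.8333)·(0.8333) + (-2.1667)·(-2.1667)) / 5 = 8.8333/5 = 1.7667

S is symmetric (S[j,i] = S[i,j]). Assembling:

S = [[3.0667, 1.4667],
 [1.4667, 1.7667]]


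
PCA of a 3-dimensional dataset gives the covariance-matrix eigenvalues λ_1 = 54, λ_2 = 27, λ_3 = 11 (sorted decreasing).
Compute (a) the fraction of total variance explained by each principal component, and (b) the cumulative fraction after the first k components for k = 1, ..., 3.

Step 1 — total variance = trace(Sigma) = Σ λ_i = 54 + 27 + 11 = 92.

Step 2 — fraction explained by component i = λ_i / Σ λ:
  PC1: 54/92 = 0.587
  PC2: 27/92 = 0.2935
  PC3: 11/92 = 0.1196

Step 3 — cumulative fraction after k components = (λ_1 + ... + λ_k) / Σ λ:
  k = 1: 54/92 = 0.587
  k = 2: (54 + 27)/92 = 81/92 = 0.8804
  k = 3: (54 + 27 + 11)/92 = 92/92 = 1

Summary (fraction, with percent):

explained: PC1 0.587 (58.7%), PC2 0.2935 (29.35%), PC3 0.1196 (11.96%);  cumulative: 0.587, 0.8804, 1


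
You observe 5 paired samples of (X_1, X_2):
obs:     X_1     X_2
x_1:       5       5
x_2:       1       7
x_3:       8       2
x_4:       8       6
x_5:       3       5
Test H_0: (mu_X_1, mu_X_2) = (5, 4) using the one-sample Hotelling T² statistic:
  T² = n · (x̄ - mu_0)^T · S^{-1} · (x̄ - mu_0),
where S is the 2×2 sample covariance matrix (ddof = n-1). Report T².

Step 1 — sample mean vector:
  mean(X_1) = (5 + 1 + 8 + 8 + 3) / 5 = 25/5 = 5
  mean(X_2) = (5 + 7 + 2 + 6 + 5) / 5 = 25/5 = 5
  x̄ = (5, 5),  deviation x̄ - mu_0 = (5, 5) - (5, 4) = (0, 1).

Step 2 — sample covariance matrix, S[i,j] = (1/(n-1)) · Σ_k (x_{k,i} - mean_i) · (x_{k,j} - mean_j), divisor n-1 = 4:
  S[X_1,X_1] = ((0)·(0) + (-4)·(-4) + (3)·(3) + (3)·(3) + (-2)·(-2)) / 4 = 38/4 = 9.5
  S[X_1,X_2] = ((0)·(0) + (-4)·(2) + (3)·(-3) + (3)·(1) + (-2)·(0)) / 4 = -14/4 = -3.5
  S[X_2,X_2] = ((0)·(0) + (2)·(2) + (-3)·(-3) + (1)·(1) + (0)·(0)) / 4 = 14/4 = 3.5
  S = [[9.5, -3.5],
 [-3.5, 3.5]].

Step 3 — invert S. det(S) = 9.5·3.5 - (-3.5)² = 21.
  S^{-1} = (1/det) · [[d, -b], [-b, a]] = [[0.1667, 0.1667],
 [0.1667, 0.4524]].

Step 4 — quadratic form (x̄ - mu_0)^T · S^{-1} · (x̄ - mu_0):
  S^{-1} · (x̄ - mu_0) = (0.1667, 0.4524),
  (x̄ - mu_0)^T · [...] = (0)·(0.1667) + (1)·(0.4524) = 0.4524.

Step 5 — scale by n: T² = 5 · 0.4524 = 2.2619.

T² ≈ 2.2619


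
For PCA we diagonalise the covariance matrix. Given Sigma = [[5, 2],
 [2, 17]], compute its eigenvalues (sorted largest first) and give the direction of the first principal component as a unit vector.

Step 1 — characteristic polynomial of 2×2 Sigma:
  det(Sigma - λI) = λ² - trace · λ + det = 0.
  trace = 5 + 17 = 22, det = 5·17 - (2)² = 81.
Step 2 — discriminant:
  Δ = trace² - 4·det = 484 - 324 = 160.
Step 3 — eigenvalues:
  λ = (trace ± √Δ)/2 = (22 ± 12.6491)/2,
  λ_1 = 17.3246,  λ_2 = 4.6754.

Step 4 — unit eigenvector for λ_1: solve (Sigma - λ_1 I)v = 0. First row:
  (5 - 17.3246)·v_x + (2)·v_y = 0, i.e. (-12.3246)·v_x + (2)·v_y = 0,
  so v ∝ (b, λ_1 - a) = (2, 12.3246) = u.
  ||u|| = √((2)² + (12.3246)²) = √(155.8947) ≈ 12.4858,
  v_1 = u/||u|| ≈ (0.1602, 0.9871) (||v_1|| = 1).

λ_1 = 17.3246,  λ_2 = 4.6754;  v_1 ≈ (0.1602, 0.9871)


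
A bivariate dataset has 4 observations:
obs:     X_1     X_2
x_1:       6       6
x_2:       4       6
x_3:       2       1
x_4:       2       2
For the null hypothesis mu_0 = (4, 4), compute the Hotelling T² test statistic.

Step 1 — sample mean vector:
  mean(X_1) = (6 + 4 + 2 + 2) / 4 = 14/4 = 3.5
  mean(X_2) = (6 + 6 + 1 + 2) / 4 = 15/4 = 3.75
  x̄ = (3.5, 3.75),  deviation x̄ - mu_0 = (3.5, 3.75) - (4, 4) = (-0.5, -0.25).

Step 2 — sample covariance matrix, S[i,j] = (1/(n-1)) · Σ_k (x_{k,i} - mean_i) · (x_{k,j} - mean_j), divisor n-1 = 3:
  S[X_1,X_1] = ((2.5)·(2.5) + (0.5)·(0.5) + (-1.5)·(-1.5) + (-1.5)·(-1.5)) / 3 = 11/3 = 3.6667
  S[X_1,X_2] = ((2.5)·(2.25) + (0.5)·(2.25) + (-1.5)·(-2.75) + (-1.5)·(-1.75)) / 3 = 13.5/3 = 4.5
  S[X_2,X_2] = ((2.25)·(2.25) + (2.25)·(2.25) + (-2.75)·(-2.75) + (-1.75)·(-1.75)) / 3 = 20.75/3 = 6.9167
  S = [[3.6667, 4.5],
 [4.5, 6.9167]].

Step 3 — invert S. det(S) = 3.6667·6.9167 - (4.5)² = 5.1111.
  S^{-1} = (1/det) · [[d, -b], [-b, a]] = [[1.3533, -0.8804],
 [-0.8804, 0.7174]].

Step 4 — quadratic form (x̄ - mu_0)^T · S^{-1} · (x̄ - mu_0):
  S^{-1} · (x̄ - mu_0) = (-0.4565, 0.2609),
  (x̄ - mu_0)^T · [...] = (-0.5)·(-0.4565) + (-0.25)·(0.2609) = 0.163.

Step 5 — scale by n: T² = 4 · 0.163 = 0.6522.

T² ≈ 0.6522


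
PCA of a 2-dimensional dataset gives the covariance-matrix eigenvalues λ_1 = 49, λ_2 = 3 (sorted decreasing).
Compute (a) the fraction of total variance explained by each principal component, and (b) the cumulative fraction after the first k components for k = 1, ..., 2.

Step 1 — total variance = trace(Sigma) = Σ λ_i = 49 + 3 = 52.

Step 2 — fraction explained by component i = λ_i / Σ λ:
  PC1: 49/52 = 0.9423
  PC2: 3/52 = 0.0577

Step 3 — cumulative fraction after k components = (λ_1 + ... + λ_k) / Σ λ:
  k = 1: 49/52 = 0.9423
  k = 2: (49 + 3)/52 = 52/52 = 1

Summary (fraction, with percent):

explained: PC1 0.9423 (94.23%), PC2 0.0577 (5.77%);  cumulative: 0.9423, 1


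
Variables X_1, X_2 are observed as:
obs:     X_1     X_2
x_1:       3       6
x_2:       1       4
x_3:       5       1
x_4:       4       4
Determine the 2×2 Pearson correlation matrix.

Step 1 — column means:
  mean(X_1) = (3 + 1 + 5 + 4) / 4 = 13/4 = 3.25
  mean(X_2) = (6 + 4 + 1 + 4) / 4 = 15/4 = 3.75

Step 2 — sample variances and covariances s[i,j] = (1/(n-1)) · Σ_k (x_{k,i} - mean_i) · (x_{k,j} - mean_j), with n-1 = 3:
  s[X_1,X_1] = ((-0.25)·(-0.25) + (-2.25)·(-2.25) + (1.75)·(1.75) + (0.75)·(0.75)) / 3 = 8.75/3 = 2.9167
  s[X_1,X_2] = ((-0.25)·(2.25) + (-2.25)·(0.25) + (1.75)·(-2.75) + (0.75)·(0.25)) / 3 = -5.75/3 = -1.9167
  s[X_2,X_2] = ((2.25)·(2.25) + (0.25)·(0.25) + (-2.75)·(-2.75) + (0.25)·(0.25)) / 3 = 12.75/3 = 4.25
  Sample standard deviations s_i = √(s[i,i]):
  s(X_1) = √(2.9167) = 1.7078
  s(X_2) = √(4.25) = 2.0616

Step 3 — r_{ij} = s_{ij} / (s_i · s_j):
  r[X_1,X_1] = 1 (diagonal).
  r[X_1,X_2] = -1.9167 / (1.7078 · 2.0616) = -1.9167 / 3.5208 = -0.5444
  r[X_2,X_2] = 1 (diagonal).

R is symmetric with unit diagonal. Assembling:

R = [[1, -0.5444],
 [-0.5444, 1]]


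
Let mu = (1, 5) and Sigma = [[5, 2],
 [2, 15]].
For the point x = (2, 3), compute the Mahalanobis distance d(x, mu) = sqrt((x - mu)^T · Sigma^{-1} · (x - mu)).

Step 1 — centre the observation: (x - mu) = (1, -2).

Step 2 — invert Sigma. det(Sigma) = 5·15 - (2)² = 71.
  Sigma^{-1} = (1/det) · [[d, -b], [-b, a]] = [[0.2113, -0.0282],
 [-0.0282, 0.0704]].

Step 3 — form the quadratic (x - mu)^T · Sigma^{-1} · (x - mu):
  Sigma^{-1} · (x - mu) = (0.2676, -0.169).
  (x - mu)^T · [Sigma^{-1} · (x - mu)] = (1)·(0.2676) + (-2)·(-0.169) = 0.6056.

Step 4 — take square root: d = √(0.6056) ≈ 0.7782.

d(x, mu) = √(0.6056) ≈ 0.7782


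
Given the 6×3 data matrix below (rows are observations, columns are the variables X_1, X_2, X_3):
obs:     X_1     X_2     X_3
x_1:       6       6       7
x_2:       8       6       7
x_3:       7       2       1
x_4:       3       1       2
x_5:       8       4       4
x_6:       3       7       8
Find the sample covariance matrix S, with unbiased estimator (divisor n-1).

Step 1 — column means:
  mean(X_1) = (6 + 8 + 7 + 3 + 8 + 3) / 6 = 35/6 = 5.8333
  mean(X_2) = (6 + 6 + 2 + 1 + 4 + 7) / 6 = 26/6 = 4.3333
  mean(X_3) = (7 + 7 + 1 + 2 + 4 + 8) / 6 = 29/6 = 4.8333

Step 2 — sample covariance S[i,j] = (1/(n-1)) · Σ_k (x_{k,i} - mean_i) · (x_{k,j} - mean_j), with n-1 = 5.
  S[X_1,X_1] = ((0.1667)·(0.1667) + (2.1667)·(2.1667) + (1.1667)·(1.1667) + (-2.8333)·(-2.8333) + (2.1667)·(2.1667) + (-2.8333)·(-2.8333)) / 5 = 26.8333/5 = 5.3667
  S[X_1,X_2] = ((0.1667)·(1.6667) + (2.1667)·(1.6667) + (1.1667)·(-2.3333) + (-2.8333)·(-3.3333) + (2.1667)·(-0.3333) + (-2.8333)·(2.6667)) / 5 = 2.3333/5 = 0.4667
  S[X_1,X_3] = ((0.1667)·(2.1667) + (2.1667)·(2.1667) + (1.1667)·(-3.8333) + (-2.8333)·(-2.8333) + (2.1667)·(-0.8333) + (-2.8333)·(3.1667)) / 5 = -2.1667/5 = -0.4333
  S[X_2,X_2] = ((1.6667)·(1.6667) + (1.6667)·(1.6667) + (-2.3333)·(-2.3333) + (-3.3333)·(-3.3333) + (-0.3333)·(-0.3333) + (2.6667)·(2.6667)) / 5 = 29.3333/5 = 5.8667
  S[X_2,X_3] = ((1.6667)·(2.1667) + (1.6667)·(2.1667) + (-2.3333)·(-3.8333) + (-3.3333)·(-2.8333) + (-0.3333)·(-0.8333) + (2.6667)·(3.1667)) / 5 = 34.3333/5 = 6.8667
  S[X_3,X_3] = ((2.1667)·(2.1667) + (2.1667)·(2.1667) + (-3.8333)·(-3.8333) + (-2.8333)·(-2.8333) + (-0.8333)·(-0.8333) + (3.1667)·(3.1667)) / 5 = 42.8333/5 = 8.5667

S is symmetric (S[j,i] = S[i,j]). Assembling:

S = [[5.3667, 0.4667, -0.4333],
 [0.4667, 5.8667, 6.8667],
 [-0.4333, 6.8667, 8.5667]]
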